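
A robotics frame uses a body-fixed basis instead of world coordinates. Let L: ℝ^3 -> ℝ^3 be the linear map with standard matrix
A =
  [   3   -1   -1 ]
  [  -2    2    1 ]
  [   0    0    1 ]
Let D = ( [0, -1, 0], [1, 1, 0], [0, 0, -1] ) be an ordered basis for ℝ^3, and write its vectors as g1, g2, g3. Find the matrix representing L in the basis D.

Let P have columns g1, ..., g3. Then [L]_D = P^(-1) A P.
Here det P = -1, so P^(-1) is integer; computing A P first and then P^(-1)(A P) gives [[3, 2, 2], [1, 2, 1], [0, 0, 1]].

[[3, 2, 2], [1, 2, 1], [0, 0, 1]]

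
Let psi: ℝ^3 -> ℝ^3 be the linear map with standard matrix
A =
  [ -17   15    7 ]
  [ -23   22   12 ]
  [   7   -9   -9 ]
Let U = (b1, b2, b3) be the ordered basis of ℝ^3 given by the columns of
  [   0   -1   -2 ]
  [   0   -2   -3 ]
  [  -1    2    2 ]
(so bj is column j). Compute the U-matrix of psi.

The j-th column of [psi]_U is [psi(bj)]_U.
psi(b1) = A b1 = (-7, -12, 9) = b1 + 3b2 + 2b3, so column 1 is (1, 3, 2).
Repeating for b2, b3 and assembling the columns gives [[1, 3, 3], [3, -3, 1], [2, 1, -2]].

[[1, 3, 3], [3, -3, 1], [2, 1, -2]]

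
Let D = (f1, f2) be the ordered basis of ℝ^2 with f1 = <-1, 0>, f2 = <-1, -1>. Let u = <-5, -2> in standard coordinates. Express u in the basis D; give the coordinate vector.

We seek scalars with c_1 f1 + c_2 f2 = u; equivalently solve M c = u where the columns of M are f1, f2.
System: -c_1 - c_2 = -5, 0c_1 - c_2 = -2; solving gives c_1 = 3, c_2 = 2.
Check: 3f1 + 2f2 = <-5, -2>.

<3, 2>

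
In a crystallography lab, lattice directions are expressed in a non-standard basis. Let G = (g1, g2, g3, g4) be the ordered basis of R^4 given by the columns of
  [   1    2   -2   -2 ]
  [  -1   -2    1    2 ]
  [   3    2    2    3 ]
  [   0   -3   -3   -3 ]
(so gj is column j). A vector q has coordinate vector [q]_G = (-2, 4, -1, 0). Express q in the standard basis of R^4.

By definition q = -2g1 + 4g2 - g3 + 0·g4.
Summing componentwise gives (8, -7, 0, -9).

(8, -7, 0, -9)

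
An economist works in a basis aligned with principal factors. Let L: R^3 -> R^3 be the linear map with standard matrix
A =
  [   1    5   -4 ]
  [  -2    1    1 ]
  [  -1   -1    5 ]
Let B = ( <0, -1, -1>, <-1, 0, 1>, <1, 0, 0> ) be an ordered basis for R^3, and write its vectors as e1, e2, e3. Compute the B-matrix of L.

[[2, -3, 2], [-2, 3, 1], [-3, -2, 2]]

With P the matrix whose columns are e1, ..., e3, [L]_B = P^(-1) A P.
Column by column: L(e1) = A e1 = <-1, -2, -4>; its B-coordinates <2, -2, -3> give column 1.
Continuing for each basis vector yields [L]_B = [[2, -3, 2], [-2, 3, 1], [-3, -2, 2]].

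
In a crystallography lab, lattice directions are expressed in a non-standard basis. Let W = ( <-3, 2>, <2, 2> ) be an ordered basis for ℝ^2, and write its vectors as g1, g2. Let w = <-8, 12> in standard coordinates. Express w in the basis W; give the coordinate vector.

<4, 2>

[w]_W is the unique c with M c = w, where M has columns g1, g2.
System: -3c_1 + 2c_2 = -8, 2c_1 + 2c_2 = 12; solving gives c_1 = 4, c_2 = 2.
Check: 4g1 + 2g2 = <-8, 12>.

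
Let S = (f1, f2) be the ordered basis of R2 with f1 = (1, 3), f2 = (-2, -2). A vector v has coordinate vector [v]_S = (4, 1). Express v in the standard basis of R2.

(2, 10)

The coordinates say v = 4f1 + f2; adding the scaled basis vectors gives (2, 10).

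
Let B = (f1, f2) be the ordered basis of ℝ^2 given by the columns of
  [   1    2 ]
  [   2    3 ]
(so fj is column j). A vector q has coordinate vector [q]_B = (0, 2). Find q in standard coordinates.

(4, 6)

The coordinates say q = 0·f1 + 2f2; adding the scaled basis vectors gives (4, 6).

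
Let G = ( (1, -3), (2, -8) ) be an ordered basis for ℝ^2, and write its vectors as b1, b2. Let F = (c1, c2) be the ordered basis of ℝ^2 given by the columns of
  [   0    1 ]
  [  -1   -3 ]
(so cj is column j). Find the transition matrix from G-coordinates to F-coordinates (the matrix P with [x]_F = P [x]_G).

Take x = bj: its G-coordinates are the j-th standard unit vector, so P e_j — column j of P — equals [bj]_F.
b1 = 0·c1 + c2, giving column 1 = (0, 1); repeating for each j gives P = [[0, 2], [1, 2]].

[[0, 2], [1, 2]]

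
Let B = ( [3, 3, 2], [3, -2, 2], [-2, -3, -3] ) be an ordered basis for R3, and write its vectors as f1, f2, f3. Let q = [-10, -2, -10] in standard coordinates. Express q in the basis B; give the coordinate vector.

[0, -2, 2]

Write q = c_1 f1 + ... + c_3 f3 and solve for the c_i.
Solving this 3x3 system gives c = (0, -2, 2).
Check: 0·f1 - 2f2 + 2f3 = [-10, -2, -10].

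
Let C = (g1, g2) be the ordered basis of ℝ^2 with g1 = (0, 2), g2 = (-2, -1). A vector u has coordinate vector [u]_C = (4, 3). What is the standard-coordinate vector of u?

u = M [u]_C, where M has columns g1, g2.
Carrying out the matrix-vector product, u = (-6, 5).

(-6, 5)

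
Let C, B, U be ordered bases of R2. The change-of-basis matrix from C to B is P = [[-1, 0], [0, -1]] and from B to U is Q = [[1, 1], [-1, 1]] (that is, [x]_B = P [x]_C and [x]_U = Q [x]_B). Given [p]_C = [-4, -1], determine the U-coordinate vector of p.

First [p]_B = P [p]_C = [4, 1].
Then [p]_U = Q [p]_B = [5, -3].

[5, -3]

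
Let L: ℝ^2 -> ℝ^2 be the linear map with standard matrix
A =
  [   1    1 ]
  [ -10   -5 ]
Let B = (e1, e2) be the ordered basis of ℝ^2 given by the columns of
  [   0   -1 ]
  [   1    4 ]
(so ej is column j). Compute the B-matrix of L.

The j-th column of [L]_B is [L(ej)]_B.
L(e1) = A e1 = (1, -5) = -e1 - e2, so column 1 is (-1, -1).
Repeating for e2 and assembling the columns gives [[-1, 2], [-1, -3]].

[[-1, 2], [-1, -3]]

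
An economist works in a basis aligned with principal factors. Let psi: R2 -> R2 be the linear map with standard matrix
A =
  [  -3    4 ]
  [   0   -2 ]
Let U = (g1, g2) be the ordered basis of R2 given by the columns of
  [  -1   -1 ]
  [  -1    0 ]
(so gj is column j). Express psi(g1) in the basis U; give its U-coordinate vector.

Column 1 of [psi]_U is the U-coordinate vector of psi(g1).
In standard coordinates psi(g1) = A g1 = [-1, 2].
Converting to U: [-1, 2] = -2g1 + 3g2, so the coordinate vector is [-2, 3].

[-2, 3]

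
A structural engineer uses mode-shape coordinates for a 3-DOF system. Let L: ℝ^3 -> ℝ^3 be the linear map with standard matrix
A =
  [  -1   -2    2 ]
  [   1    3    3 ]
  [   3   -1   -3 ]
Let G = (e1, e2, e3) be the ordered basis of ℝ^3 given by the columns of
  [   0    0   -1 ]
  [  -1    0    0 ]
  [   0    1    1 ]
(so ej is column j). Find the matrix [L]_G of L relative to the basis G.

With P the matrix whose columns are e1, ..., e3, [L]_G = P^(-1) A P.
Column by column: L(e1) = A e1 = <2, -3, 1>; its G-coordinates <3, 3, -2> give column 1.
Continuing for each basis vector yields [L]_G = [[3, -3, -2], [3, -1, -3], [-2, -2, -3]].

[[3, -3, -2], [3, -1, -3], [-2, -2, -3]]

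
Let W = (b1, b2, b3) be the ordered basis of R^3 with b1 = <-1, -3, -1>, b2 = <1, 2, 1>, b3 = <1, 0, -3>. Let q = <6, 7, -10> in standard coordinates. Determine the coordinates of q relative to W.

<-3, -1, 4>

Write q = c_1 b1 + ... + c_3 b3 and solve for the c_i.
Gaussian elimination on [M | q] yields c = (-3, -1, 4).
Check: -3b1 - b2 + 4b3 = <6, 7, -10>.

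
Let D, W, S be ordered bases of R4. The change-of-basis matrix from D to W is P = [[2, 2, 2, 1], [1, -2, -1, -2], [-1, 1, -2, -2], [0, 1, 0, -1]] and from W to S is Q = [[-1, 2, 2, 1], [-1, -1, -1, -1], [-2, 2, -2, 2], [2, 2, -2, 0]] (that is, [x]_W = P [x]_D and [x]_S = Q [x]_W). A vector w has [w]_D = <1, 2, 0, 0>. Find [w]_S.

<-8, -6, -16, 4>

Apply P to get W-coordinates <6, -3, 1, 2>, then Q to get S-coordinates.
The result is [w]_S = <-8, -6, -16, 4>.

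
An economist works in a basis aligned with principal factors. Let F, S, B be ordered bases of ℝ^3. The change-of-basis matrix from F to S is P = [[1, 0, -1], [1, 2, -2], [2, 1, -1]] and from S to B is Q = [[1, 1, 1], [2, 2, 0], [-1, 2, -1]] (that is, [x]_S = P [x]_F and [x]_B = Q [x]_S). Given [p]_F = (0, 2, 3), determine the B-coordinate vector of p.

Composing the changes, [p]_B = Q P [p]_F.
Q P = [[4, 3, -4], [4, 4, -6], [-1, 3, -2]]; applying this to (0, 2, 3) gives (-6, -10, 0).

(-6, -10, 0)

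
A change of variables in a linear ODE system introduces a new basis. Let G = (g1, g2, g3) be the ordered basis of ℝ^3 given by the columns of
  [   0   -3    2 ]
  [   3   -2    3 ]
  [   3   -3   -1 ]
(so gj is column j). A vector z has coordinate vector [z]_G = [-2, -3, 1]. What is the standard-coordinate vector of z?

[11, 3, 2]

The coordinates say z = -2g1 - 3g2 + g3; adding the scaled basis vectors gives [11, 3, 2].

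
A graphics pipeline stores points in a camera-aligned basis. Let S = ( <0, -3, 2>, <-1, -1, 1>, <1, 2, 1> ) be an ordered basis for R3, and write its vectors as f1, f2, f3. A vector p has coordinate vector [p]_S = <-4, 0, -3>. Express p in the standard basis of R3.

<-3, 6, -11>

By definition p = -4f1 + 0·f2 - 3f3.
Summing componentwise gives <-3, 6, -11>.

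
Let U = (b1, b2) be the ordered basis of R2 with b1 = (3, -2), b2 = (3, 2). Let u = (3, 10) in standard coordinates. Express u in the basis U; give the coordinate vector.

Write u = c_1 b1 + c_2 b2 and solve for the c_i.
System: 3c_1 + 3c_2 = 3, -2c_1 + 2c_2 = 10; solving gives c_1 = -2, c_2 = 3.
Check: -2b1 + 3b2 = (3, 10).

(-2, 3)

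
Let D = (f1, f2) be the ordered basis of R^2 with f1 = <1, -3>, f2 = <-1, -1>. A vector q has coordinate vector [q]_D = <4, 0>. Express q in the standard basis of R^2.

<4, -12>

The coordinates say q = 4f1 + 0·f2; adding the scaled basis vectors gives <4, -12>.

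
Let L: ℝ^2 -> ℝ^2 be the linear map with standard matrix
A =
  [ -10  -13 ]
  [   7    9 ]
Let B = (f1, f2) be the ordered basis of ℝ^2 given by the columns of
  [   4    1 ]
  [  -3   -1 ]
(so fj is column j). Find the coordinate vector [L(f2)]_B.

<1, -1>

Compute L(f2) = A f2 = <3, -2> in standard coordinates.
Then write this in B-coordinates: solve for y in y_1 f1 + y_2 f2 = <3, -2>.
This gives y = <1, -1>, which is column 2 of [L]_B.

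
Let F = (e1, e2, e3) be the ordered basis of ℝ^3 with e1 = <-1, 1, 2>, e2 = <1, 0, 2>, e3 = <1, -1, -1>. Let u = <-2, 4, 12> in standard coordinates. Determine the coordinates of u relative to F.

Write u = c_1 e1 + ... + c_3 e3 and solve for the c_i.
Solving this 3x3 system gives c = (4, 2, 0).
Check: 4e1 + 2e2 + 0·e3 = <-2, 4, 12>.

<4, 2, 0>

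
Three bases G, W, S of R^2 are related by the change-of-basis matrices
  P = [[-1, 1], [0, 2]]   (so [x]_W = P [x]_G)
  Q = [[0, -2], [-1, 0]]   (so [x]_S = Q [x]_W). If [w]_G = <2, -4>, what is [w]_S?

<16, 6>

First [w]_W = P [w]_G = <-6, -8>.
Then [w]_S = Q [w]_W = <16, 6>.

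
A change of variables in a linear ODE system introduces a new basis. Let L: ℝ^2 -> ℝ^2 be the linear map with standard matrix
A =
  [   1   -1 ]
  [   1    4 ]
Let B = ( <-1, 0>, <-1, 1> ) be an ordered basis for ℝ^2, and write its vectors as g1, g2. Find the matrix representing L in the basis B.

[[2, -1], [-1, 3]]

Let P have columns g1, g2. Then [L]_B = P^(-1) A P.
Here det P = -1, so P^(-1) is integer; computing A P first and then P^(-1)(A P) gives [[2, -1], [-1, 3]].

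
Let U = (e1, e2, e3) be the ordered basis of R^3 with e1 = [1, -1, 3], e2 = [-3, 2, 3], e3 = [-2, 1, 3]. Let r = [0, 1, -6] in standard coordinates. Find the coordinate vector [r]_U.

[-1, 1, -2]

Write r = c_1 e1 + ... + c_3 e3 and solve for the c_i.
Gaussian elimination on [M | r] yields c = (-1, 1, -2).
Check: -e1 + e2 - 2e3 = [0, 1, -6].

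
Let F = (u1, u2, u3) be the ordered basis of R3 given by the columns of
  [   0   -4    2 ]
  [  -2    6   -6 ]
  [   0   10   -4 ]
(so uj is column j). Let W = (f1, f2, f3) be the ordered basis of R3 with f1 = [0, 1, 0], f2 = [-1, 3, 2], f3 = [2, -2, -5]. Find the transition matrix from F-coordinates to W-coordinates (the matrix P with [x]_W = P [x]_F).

Let M have columns uj and N have columns fj. Then for every x, N [x]_W = x = M [x]_F, so P = N^(-1) M.
Since det N = -1, N^(-1) has integer entries; multiplying gives P = [[-2, 2, 0], [0, 0, -2], [0, -2, 0]].

[[-2, 2, 0], [0, 0, -2], [0, -2, 0]]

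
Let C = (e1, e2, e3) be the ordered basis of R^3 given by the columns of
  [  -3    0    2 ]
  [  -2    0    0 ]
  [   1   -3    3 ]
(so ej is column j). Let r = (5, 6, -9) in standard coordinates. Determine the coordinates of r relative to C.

(-3, 0, -2)

Write r = c_1 e1 + ... + c_3 e3 and solve for the c_i.
Row-reducing the augmented matrix [M | r] gives c = (-3, 0, -2).
Check: -3e1 + 0·e2 - 2e3 = (5, 6, -9).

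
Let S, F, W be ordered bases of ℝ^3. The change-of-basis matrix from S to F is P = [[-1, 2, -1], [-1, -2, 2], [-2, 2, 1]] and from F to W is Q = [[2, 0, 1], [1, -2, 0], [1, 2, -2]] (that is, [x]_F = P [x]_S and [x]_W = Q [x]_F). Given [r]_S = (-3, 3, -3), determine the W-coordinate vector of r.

Composing the changes, [r]_W = Q P [r]_S.
Q P = [[-4, 6, -1], [1, 6, -5], [1, -6, 1]]; applying this to (-3, 3, -3) gives (33, 30, -24).

(33, 30, -24)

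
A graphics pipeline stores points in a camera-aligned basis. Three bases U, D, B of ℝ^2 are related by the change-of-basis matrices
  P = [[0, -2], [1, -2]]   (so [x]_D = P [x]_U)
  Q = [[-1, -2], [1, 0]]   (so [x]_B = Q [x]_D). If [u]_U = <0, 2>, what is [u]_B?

Apply P to get D-coordinates <-4, -4>, then Q to get B-coordinates.
The result is [u]_B = <12, -4>.

<12, -4>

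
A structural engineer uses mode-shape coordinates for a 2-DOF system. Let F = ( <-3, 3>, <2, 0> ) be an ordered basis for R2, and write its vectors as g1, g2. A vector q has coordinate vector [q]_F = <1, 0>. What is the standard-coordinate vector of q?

The coordinates say q = g1 + 0·g2; adding the scaled basis vectors gives <-3, 3>.

<-3, 3>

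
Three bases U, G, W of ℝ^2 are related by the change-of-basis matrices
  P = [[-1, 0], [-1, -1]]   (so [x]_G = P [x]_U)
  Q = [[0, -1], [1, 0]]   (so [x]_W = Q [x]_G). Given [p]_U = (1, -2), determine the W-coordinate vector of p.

(-1, -1)

Apply P to get G-coordinates (-1, 1), then Q to get W-coordinates.
The result is [p]_W = (-1, -1).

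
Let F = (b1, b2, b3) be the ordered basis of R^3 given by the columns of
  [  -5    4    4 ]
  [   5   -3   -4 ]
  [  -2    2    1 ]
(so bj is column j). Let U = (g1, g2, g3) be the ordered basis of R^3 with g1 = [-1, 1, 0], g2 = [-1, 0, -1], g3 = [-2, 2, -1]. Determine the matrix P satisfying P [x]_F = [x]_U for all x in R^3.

Column j of P is [bj]_U, since P maps F-coordinates to U-coordinates.
Expressing b1 in U: b1 = g1 + 0·g2 + 2g3, so column 1 of P is [1, 0, 2].
Doing the same for each bj gives P = [[1, -1, -2], [0, -1, 0], [2, -1, -1]].

[[1, -1, -2], [0, -1, 0], [2, -1, -1]]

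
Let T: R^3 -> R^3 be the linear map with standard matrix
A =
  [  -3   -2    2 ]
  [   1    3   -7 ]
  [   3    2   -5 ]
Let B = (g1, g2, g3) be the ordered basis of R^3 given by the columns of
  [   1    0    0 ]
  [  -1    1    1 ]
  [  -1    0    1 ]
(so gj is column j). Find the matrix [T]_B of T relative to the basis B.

Let P have columns g1, ..., g3. Then [T]_B = P^(-1) A P.
Here det P = 1, so P^(-1) is integer; computing A P first and then P^(-1)(A P) gives [[-3, -2, 0], [-1, 1, -1], [3, 0, -3]].

[[-3, -2, 0], [-1, 1, -1], [3, 0, -3]]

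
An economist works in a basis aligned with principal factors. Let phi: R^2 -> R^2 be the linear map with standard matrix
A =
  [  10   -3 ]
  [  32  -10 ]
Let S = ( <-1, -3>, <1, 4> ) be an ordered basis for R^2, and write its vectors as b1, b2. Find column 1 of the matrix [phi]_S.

Compute phi(b1) = A b1 = <-1, -2> in standard coordinates.
Then write this in S-coordinates: solve for y in y_1 b1 + y_2 b2 = <-1, -2>.
This gives y = <2, 1>, which is column 1 of [phi]_S.

<2, 1>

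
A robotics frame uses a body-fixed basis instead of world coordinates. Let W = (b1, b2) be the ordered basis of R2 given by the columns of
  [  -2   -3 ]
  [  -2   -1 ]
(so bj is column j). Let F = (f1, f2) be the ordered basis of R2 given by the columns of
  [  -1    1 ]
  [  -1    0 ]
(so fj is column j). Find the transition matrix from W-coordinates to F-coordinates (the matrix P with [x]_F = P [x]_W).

Column j of P is [bj]_F, since P maps W-coordinates to F-coordinates.
Expressing b1 in F: b1 = 2f1 + 0·f2, so column 1 of P is [2, 0].
Doing the same for each bj gives P = [[2, 1], [0, -2]].

[[2, 1], [0, -2]]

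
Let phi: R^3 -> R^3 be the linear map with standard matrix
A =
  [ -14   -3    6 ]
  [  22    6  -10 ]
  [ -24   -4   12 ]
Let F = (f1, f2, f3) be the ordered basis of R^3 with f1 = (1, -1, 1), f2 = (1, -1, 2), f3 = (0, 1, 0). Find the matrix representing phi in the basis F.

The j-th column of [phi]_F is [phi(fj)]_F.
phi(f1) = A f1 = (-5, 6, -8) = -2f1 - 3f2 + f3, so column 1 is (-2, -3, 1).
Repeating for f2, f3 and assembling the columns gives [[-2, -2, -2], [-3, 3, -1], [1, -3, 3]].

[[-2, -2, -2], [-3, 3, -1], [1, -3, 3]]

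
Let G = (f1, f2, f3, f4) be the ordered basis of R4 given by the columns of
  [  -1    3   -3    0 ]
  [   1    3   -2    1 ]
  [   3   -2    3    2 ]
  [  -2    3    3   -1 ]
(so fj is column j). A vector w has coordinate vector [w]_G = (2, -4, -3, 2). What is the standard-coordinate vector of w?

(-5, -2, 9, -27)

The coordinates say w = 2f1 - 4f2 - 3f3 + 2f4; adding the scaled basis vectors gives (-5, -2, 9, -27).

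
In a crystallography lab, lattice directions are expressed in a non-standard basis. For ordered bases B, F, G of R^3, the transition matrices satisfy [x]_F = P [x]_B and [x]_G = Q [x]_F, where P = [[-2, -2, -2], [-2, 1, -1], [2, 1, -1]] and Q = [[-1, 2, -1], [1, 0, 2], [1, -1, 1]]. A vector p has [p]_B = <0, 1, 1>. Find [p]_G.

Composing the changes, [p]_G = Q P [p]_B.
Q P = [[-4, 3, 1], [2, 0, -4], [2, -2, -2]]; applying this to <0, 1, 1> gives <4, -4, -4>.

<4, -4, -4>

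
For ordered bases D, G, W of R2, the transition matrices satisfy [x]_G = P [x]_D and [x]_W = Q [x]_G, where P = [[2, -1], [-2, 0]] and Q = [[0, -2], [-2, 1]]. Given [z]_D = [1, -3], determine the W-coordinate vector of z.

[4, -12]

First [z]_G = P [z]_D = [5, -2].
Then [z]_W = Q [z]_G = [4, -12].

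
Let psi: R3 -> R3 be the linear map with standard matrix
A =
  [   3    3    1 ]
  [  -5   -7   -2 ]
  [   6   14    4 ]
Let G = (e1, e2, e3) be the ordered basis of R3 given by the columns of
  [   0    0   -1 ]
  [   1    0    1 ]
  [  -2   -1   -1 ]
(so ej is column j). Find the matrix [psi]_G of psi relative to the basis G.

[[-2, 1, -1], [-1, 1, -3], [-1, 1, 1]]

Let P have columns e1, ..., e3. Then [psi]_G = P^(-1) A P.
Here det P = 1, so P^(-1) is integer; computing A P first and then P^(-1)(A P) gives [[-2, 1, -1], [-1, 1, -3], [-1, 1, 1]].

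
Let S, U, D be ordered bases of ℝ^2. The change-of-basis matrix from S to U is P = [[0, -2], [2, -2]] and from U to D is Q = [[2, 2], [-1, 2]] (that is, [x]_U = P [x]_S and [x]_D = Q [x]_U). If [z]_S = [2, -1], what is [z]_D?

Apply P to get U-coordinates [2, 6], then Q to get D-coordinates.
The result is [z]_D = [16, 10].

[16, 10]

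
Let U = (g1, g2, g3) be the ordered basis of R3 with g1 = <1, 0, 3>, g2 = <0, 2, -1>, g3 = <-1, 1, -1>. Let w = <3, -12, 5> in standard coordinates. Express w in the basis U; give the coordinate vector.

[w]_U is the unique c with M c = w, where M has columns g1, ..., g3.
Row-reducing the augmented matrix [M | w] gives c = (-1, -4, -4).
Check: -g1 - 4g2 - 4g3 = <3, -12, 5>.

<-1, -4, -4>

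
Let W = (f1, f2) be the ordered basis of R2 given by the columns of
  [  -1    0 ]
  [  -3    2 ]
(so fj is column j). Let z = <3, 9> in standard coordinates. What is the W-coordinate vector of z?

We seek scalars with c_1 f1 + c_2 f2 = z; equivalently solve M c = z where the columns of M are f1, f2.
System: -c_1 + 0c_2 = 3, -3c_1 + 2c_2 = 9; solving gives c_1 = -3, c_2 = 0.
Check: -3f1 + 0·f2 = <3, 9>.

<-3, 0>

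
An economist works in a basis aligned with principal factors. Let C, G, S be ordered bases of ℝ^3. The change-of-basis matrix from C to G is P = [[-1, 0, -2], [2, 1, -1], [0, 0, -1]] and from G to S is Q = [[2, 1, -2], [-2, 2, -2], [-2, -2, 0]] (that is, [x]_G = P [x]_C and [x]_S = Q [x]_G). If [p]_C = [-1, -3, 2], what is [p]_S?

[-9, -4, 20]

First [p]_G = P [p]_C = [-3, -7, -2].
Then [p]_S = Q [p]_G = [-9, -4, 20].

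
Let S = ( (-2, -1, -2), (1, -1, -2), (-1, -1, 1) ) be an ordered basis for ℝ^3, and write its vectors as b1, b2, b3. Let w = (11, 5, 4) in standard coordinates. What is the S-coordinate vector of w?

We seek scalars with c_1 b1 + ... + c_3 b3 = w; equivalently solve M c = w where the columns of M are b1, ..., b3.
Solving this 3x3 system gives c = (-4, 1, -2).
Check: -4b1 + b2 - 2b3 = (11, 5, 4).

(-4, 1, -2)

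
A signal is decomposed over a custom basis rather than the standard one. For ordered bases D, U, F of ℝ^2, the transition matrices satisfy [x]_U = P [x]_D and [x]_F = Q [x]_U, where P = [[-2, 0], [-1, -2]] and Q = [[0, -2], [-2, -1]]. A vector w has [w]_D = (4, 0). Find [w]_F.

Composing the changes, [w]_F = Q P [w]_D.
Q P = [[2, 4], [5, 2]]; applying this to (4, 0) gives (8, 20).

(8, 20)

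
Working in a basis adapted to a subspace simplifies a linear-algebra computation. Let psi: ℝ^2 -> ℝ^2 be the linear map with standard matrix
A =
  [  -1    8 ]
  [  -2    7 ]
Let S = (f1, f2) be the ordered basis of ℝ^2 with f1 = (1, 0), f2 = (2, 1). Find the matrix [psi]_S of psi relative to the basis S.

[[3, 0], [-2, 3]]

The j-th column of [psi]_S is [psi(fj)]_S.
psi(f1) = A f1 = (-1, -2) = 3f1 - 2f2, so column 1 is (3, -2).
Repeating for f2 and assembling the columns gives [[3, 0], [-2, 3]].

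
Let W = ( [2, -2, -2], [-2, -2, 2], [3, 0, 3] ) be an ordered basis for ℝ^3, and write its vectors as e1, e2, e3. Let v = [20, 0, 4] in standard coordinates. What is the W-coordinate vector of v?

[2, -2, 4]

[v]_W is the unique c with M c = v, where M has columns e1, ..., e3.
Solving this 3x3 system gives c = (2, -2, 4).
Check: 2e1 - 2e2 + 4e3 = [20, 0, 4].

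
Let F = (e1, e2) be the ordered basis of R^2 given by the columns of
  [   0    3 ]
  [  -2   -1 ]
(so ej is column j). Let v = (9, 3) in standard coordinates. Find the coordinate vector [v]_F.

Write v = c_1 e1 + c_2 e2 and solve for the c_i.
System: 0c_1 + 3c_2 = 9, -2c_1 - c_2 = 3; solving gives c_1 = -3, c_2 = 3.
Check: -3e1 + 3e2 = (9, 3).

(-3, 3)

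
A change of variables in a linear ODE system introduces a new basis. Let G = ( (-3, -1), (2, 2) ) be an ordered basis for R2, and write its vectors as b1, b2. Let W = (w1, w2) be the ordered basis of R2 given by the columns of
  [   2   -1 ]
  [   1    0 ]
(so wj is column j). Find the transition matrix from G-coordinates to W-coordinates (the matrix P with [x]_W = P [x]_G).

Take x = bj: its G-coordinates are the j-th standard unit vector, so P e_j — column j of P — equals [bj]_W.
b1 = -w1 + w2, giving column 1 = (-1, 1); repeating for each j gives P = [[-1, 2], [1, 2]].

[[-1, 2], [1, 2]]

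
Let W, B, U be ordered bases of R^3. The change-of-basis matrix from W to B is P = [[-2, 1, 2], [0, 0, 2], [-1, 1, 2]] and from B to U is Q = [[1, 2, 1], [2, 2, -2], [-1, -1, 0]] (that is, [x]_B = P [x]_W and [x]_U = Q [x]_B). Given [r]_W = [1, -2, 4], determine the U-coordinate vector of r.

Apply P to get B-coordinates [4, 8, 5], then Q to get U-coordinates.
The result is [r]_U = [25, 14, -12].

[25, 14, -12]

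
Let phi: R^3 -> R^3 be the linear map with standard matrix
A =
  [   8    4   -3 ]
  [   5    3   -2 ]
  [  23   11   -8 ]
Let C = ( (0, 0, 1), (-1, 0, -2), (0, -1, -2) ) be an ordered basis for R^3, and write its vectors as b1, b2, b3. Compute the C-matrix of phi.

Let P have columns b1, ..., b3. Then [phi]_C = P^(-1) A P.
Here det P = 1, so P^(-1) is integer; computing A P first and then P^(-1)(A P) gives [[2, -1, -1], [3, 2, -2], [2, 1, -1]].

[[2, -1, -1], [3, 2, -2], [2, 1, -1]]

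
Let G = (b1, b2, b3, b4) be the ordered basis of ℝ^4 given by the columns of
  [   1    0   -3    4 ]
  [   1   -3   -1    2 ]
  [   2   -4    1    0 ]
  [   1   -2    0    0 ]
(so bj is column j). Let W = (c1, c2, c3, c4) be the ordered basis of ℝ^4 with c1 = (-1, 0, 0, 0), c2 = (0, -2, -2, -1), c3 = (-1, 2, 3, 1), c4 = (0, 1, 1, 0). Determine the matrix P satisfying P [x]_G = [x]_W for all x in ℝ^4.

[[-2, 1, 1, -2], [0, 1, 2, -2], [1, -1, 2, -2], [-1, 1, -1, 2]]

Let M have columns bj and N have columns cj. Then for every x, N [x]_W = x = M [x]_G, so P = N^(-1) M.
Since det N = -1, N^(-1) has integer entries; multiplying gives P = [[-2, 1, 1, -2], [0, 1, 2, -2], [1, -1, 2, -2], [-1, 1, -1, 2]].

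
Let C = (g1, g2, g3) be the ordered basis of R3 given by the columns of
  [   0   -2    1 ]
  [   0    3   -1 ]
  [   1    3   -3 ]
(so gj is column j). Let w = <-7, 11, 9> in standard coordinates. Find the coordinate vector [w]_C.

<0, 4, 1>

[w]_C is the unique c with M c = w, where M has columns g1, ..., g3.
Gaussian elimination on [M | w] yields c = (0, 4, 1).
Check: 0·g1 + 4g2 + g3 = <-7, 11, 9>.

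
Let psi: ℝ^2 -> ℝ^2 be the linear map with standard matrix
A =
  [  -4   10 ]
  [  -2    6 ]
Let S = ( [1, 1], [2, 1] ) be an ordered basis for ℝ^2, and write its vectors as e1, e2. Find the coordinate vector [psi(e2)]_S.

[2, 0]

Column 2 of [psi]_S is the S-coordinate vector of psi(e2).
In standard coordinates psi(e2) = A e2 = [2, 2].
Converting to S: [2, 2] = 2e1 + 0·e2, so the coordinate vector is [2, 0].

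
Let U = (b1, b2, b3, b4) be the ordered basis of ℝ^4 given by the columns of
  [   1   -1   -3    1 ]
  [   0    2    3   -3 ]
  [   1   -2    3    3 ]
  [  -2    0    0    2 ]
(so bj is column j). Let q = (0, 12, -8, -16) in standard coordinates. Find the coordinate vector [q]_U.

Write q = c_1 b1 + ... + c_4 b4 and solve for the c_i.
Gaussian elimination on [M | q] yields c = (4, 0, 0, -4).
Check: 4b1 + 0·b2 + 0·b3 - 4b4 = (0, 12, -8, -16).

(4, 0, 0, -4)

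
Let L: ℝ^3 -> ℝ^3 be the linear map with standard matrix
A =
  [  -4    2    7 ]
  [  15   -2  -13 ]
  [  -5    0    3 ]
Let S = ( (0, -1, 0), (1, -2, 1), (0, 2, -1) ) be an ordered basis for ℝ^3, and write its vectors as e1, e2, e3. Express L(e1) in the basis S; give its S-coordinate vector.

Compute L(e1) = A e1 = (-2, 2, 0) in standard coordinates.
Then write this in S-coordinates: solve for y in y_1 e1 + ... + y_3 e3 = (-2, 2, 0).
This gives y = (-2, -2, -2), which is column 1 of [L]_S.

(-2, -2, -2)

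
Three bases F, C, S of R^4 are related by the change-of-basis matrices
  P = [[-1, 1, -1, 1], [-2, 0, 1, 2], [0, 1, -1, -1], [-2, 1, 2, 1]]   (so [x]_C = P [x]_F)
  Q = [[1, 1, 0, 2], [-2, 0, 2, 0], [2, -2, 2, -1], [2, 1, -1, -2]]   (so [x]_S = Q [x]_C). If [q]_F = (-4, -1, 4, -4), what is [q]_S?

Composing the changes, [q]_S = Q P [q]_F.
Q P = [[-7, 3, 4, 5], [2, 0, 0, -4], [4, 3, -8, -5], [0, -1, -4, 3]]; applying this to (-4, -1, 4, -4) gives (21, 8, -31, -27).

(21, 8, -31, -27)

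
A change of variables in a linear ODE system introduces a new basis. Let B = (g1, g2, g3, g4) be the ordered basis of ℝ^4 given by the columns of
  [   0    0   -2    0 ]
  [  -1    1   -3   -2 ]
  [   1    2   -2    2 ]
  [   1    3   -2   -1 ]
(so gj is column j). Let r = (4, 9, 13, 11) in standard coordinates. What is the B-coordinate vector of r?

[r]_B is the unique c with M c = r, where M has columns g1, ..., g4.
Solving this 4x4 system gives c = (-3, 4, -2, 2).
Check: -3g1 + 4g2 - 2g3 + 2g4 = (4, 9, 13, 11).

(-3, 4, -2, 2)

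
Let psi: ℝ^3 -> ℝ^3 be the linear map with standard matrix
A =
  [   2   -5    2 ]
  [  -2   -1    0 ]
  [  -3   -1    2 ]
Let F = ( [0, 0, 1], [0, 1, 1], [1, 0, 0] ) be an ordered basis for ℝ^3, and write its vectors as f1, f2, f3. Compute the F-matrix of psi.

The j-th column of [psi]_F is [psi(fj)]_F.
psi(f1) = A f1 = [2, 0, 2] = 2f1 + 0·f2 + 2f3, so column 1 is [2, 0, 2].
Repeating for f2, f3 and assembling the columns gives [[2, 2, -1], [0, -1, -2], [2, -3, 2]].

[[2, 2, -1], [0, -1, -2], [2, -3, 2]]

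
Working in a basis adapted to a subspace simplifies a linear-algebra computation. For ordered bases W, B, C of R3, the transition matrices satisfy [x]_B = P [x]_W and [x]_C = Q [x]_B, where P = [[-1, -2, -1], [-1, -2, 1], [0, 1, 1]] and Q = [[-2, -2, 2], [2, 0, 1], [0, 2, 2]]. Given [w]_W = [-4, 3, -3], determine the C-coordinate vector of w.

[8, 2, -10]

Composing the changes, [w]_C = Q P [w]_W.
Q P = [[4, 10, 2], [-2, -3, -1], [-2, -2, 4]]; applying this to [-4, 3, -3] gives [8, 2, -10].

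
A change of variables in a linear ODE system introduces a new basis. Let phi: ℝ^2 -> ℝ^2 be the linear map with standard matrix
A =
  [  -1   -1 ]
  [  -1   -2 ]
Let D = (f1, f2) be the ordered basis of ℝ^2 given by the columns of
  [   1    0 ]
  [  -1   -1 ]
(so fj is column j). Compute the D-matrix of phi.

[[0, 1], [-1, -3]]

With P the matrix whose columns are f1, f2, [phi]_D = P^(-1) A P.
Column by column: phi(f1) = A f1 = (0, 1); its D-coordinates (0, -1) give column 1.
Continuing for each basis vector yields [phi]_D = [[0, 1], [-1, -3]].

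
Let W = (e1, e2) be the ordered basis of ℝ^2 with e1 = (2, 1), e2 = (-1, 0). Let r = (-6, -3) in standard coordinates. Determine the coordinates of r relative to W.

(-3, 0)

[r]_W is the unique c with M c = r, where M has columns e1, e2.
System: 2c_1 - c_2 = -6, c_1 + 0c_2 = -3; solving gives c_1 = -3, c_2 = 0.
Check: -3e1 + 0·e2 = (-6, -3).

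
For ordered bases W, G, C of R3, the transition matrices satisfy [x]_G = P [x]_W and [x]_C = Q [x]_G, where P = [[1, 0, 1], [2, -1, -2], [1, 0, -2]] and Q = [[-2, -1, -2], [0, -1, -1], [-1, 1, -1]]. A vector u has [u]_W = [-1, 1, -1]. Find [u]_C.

Composing the changes, [u]_C = Q P [u]_W.
Q P = [[-6, 1, 4], [-3, 1, 4], [0, -1, -1]]; applying this to [-1, 1, -1] gives [3, 0, 0].

[3, 0, 0]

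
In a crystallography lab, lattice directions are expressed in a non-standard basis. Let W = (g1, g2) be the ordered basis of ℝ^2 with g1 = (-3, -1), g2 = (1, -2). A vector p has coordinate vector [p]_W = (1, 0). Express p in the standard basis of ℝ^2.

(-3, -1)

p = M [p]_W, where M has columns g1, g2.
Carrying out the matrix-vector product, p = (-3, -1).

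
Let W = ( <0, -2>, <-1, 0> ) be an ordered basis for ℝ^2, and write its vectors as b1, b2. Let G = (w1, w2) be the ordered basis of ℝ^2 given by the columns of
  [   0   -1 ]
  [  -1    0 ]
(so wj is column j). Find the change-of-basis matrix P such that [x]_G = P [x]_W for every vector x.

[[2, 0], [0, 1]]

Column j of P is [bj]_G, since P maps W-coordinates to G-coordinates.
Expressing b1 in G: b1 = 2w1 + 0·w2, so column 1 of P is <2, 0>.
Doing the same for each bj gives P = [[2, 0], [0, 1]].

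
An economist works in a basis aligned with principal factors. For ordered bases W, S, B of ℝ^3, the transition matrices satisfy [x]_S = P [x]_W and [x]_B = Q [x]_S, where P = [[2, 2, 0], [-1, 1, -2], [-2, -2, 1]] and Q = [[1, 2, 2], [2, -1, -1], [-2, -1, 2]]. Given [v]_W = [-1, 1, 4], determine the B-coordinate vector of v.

[-4, 2, 14]

First [v]_S = P [v]_W = [0, -6, 4].
Then [v]_B = Q [v]_S = [-4, 2, 14].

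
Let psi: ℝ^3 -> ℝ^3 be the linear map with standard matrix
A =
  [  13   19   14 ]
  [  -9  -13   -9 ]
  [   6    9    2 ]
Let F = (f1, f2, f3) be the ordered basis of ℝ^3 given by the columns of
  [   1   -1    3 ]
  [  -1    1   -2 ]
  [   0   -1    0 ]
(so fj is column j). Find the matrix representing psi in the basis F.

With P the matrix whose columns are f1, ..., f3, [psi]_F = P^(-1) A P.
Column by column: psi(f1) = A f1 = <-6, 4, -3>; its F-coordinates <3, 3, -2> give column 1.
Continuing for each basis vector yields [psi]_F = [[3, 0, 1], [3, -1, 0], [-2, -3, 0]].

[[3, 0, 1], [3, -1, 0], [-2, -3, 0]]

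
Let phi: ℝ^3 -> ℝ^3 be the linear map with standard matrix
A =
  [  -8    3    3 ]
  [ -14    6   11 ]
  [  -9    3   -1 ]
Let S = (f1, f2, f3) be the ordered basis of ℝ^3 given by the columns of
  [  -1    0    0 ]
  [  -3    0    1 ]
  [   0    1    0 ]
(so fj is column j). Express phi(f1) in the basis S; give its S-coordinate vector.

(1, 0, -1)

Compute phi(f1) = A f1 = (-1, -4, 0) in standard coordinates.
Then write this in S-coordinates: solve for y in y_1 f1 + ... + y_3 f3 = (-1, -4, 0).
This gives y = (1, 0, -1), which is column 1 of [phi]_S.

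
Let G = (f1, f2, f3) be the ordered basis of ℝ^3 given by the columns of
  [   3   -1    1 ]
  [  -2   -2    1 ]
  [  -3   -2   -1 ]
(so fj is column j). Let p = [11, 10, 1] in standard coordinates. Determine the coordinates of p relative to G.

[1, -4, 4]

Write p = c_1 f1 + ... + c_3 f3 and solve for the c_i.
Gaussian elimination on [M | p] yields c = (1, -4, 4).
Check: f1 - 4f2 + 4f3 = [11, 10, 1].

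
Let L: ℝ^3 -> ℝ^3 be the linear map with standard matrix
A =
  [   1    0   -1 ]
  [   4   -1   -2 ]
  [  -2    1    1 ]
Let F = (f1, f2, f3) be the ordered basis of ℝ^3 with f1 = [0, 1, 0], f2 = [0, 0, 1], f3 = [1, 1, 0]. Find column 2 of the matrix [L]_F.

Column 2 of [L]_F is the F-coordinate vector of L(f2).
In standard coordinates L(f2) = A f2 = [-1, -2, 1].
Converting to F: [-1, -2, 1] = -f1 + f2 - f3, so the coordinate vector is [-1, 1, -1].

[-1, 1, -1]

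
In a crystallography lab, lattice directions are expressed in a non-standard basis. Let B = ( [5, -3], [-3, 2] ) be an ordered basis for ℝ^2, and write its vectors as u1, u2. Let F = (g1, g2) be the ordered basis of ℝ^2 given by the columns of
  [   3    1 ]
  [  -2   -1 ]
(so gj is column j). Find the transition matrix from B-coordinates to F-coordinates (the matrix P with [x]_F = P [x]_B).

Take x = uj: its B-coordinates are the j-th standard unit vector, so P e_j — column j of P — equals [uj]_F.
u1 = 2g1 - g2, giving column 1 = [2, -1]; repeating for each j gives P = [[2, -1], [-1, 0]].

[[2, -1], [-1, 0]]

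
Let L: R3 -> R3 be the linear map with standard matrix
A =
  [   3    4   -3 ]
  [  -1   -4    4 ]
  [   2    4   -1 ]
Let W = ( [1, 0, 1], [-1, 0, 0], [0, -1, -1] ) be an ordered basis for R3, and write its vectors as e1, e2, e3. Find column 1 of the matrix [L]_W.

Column 1 of [L]_W is the W-coordinate vector of L(e1).
In standard coordinates L(e1) = A e1 = [0, 3, 1].
Converting to W: [0, 3, 1] = -2e1 - 2e2 - 3e3, so the coordinate vector is [-2, -2, -3].

[-2, -2, -3]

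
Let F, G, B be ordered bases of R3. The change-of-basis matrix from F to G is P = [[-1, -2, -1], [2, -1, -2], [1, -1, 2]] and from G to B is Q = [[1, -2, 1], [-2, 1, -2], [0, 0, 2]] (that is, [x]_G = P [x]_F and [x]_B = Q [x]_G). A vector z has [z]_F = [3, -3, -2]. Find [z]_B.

[-19, -1, 4]

Apply P to get G-coordinates [5, 13, 2], then Q to get B-coordinates.
The result is [z]_B = [-19, -1, 4].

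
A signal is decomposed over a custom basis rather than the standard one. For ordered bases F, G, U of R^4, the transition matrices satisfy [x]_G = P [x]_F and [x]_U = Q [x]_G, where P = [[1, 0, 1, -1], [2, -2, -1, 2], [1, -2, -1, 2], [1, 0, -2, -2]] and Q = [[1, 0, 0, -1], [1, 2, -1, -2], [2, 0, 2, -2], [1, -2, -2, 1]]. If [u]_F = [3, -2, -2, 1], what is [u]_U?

First [u]_G = P [u]_F = [0, 14, 11, 5].
Then [u]_U = Q [u]_G = [-5, 7, 12, -45].

[-5, 7, 12, -45]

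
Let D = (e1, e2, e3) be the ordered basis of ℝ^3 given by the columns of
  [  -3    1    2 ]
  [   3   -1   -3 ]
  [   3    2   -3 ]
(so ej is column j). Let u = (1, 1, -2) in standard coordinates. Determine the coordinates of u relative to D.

[u]_D is the unique c with M c = u, where M has columns e1, ..., e3.
Solving this 3x3 system gives c = (-2, -1, -2).
Check: -2e1 - e2 - 2e3 = (1, 1, -2).

(-2, -1, -2)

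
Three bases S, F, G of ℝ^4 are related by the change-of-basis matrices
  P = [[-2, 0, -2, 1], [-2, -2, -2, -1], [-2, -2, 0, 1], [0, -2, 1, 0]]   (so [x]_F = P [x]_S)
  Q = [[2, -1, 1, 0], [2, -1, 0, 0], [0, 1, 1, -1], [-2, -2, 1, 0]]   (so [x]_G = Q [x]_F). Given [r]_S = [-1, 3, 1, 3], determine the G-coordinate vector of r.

[14, 15, -5, 11]

First [r]_F = P [r]_S = [3, -9, -1, -5].
Then [r]_G = Q [r]_F = [14, 15, -5, 11].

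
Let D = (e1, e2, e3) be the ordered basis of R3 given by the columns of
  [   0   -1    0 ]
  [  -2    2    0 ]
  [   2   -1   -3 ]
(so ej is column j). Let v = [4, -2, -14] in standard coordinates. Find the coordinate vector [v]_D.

[-3, -4, 4]

[v]_D is the unique c with M c = v, where M has columns e1, ..., e3.
Solving this 3x3 system gives c = (-3, -4, 4).
Check: -3e1 - 4e2 + 4e3 = [4, -2, -14].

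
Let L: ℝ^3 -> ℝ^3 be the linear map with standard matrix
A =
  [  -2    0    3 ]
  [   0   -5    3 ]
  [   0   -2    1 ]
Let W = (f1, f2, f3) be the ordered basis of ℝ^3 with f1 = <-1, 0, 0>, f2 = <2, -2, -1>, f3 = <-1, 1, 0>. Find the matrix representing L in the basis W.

Let P have columns f1, ..., f3. Then [L]_W = P^(-1) A P.
Here det P = -1, so P^(-1) is integer; computing A P first and then P^(-1)(A P) gives [[-2, 0, 3], [0, -3, 2], [0, 1, -1]].

[[-2, 0, 3], [0, -3, 2], [0, 1, -1]]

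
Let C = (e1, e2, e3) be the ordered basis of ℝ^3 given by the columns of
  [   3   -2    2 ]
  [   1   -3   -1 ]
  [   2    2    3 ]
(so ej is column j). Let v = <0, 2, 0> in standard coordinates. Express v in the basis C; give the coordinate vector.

<4, 2, -4>

[v]_C is the unique c with M c = v, where M has columns e1, ..., e3.
Row-reducing the augmented matrix [M | v] gives c = (4, 2, -4).
Check: 4e1 + 2e2 - 4e3 = <0, 2, 0>.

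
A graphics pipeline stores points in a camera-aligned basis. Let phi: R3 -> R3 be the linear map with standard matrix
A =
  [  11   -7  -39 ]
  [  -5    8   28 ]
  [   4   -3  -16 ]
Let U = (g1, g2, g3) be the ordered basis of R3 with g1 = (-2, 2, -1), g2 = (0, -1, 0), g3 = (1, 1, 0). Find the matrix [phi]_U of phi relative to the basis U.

The j-th column of [phi]_U is [phi(gj)]_U.
phi(g1) = A g1 = (3, -2, 2) = -2g1 - 3g2 - g3, so column 1 is (-2, -3, -1).
Repeating for g2, g3 and assembling the columns gives [[-2, -3, -1], [-3, 3, -3], [-1, 1, 2]].

[[-2, -3, -1], [-3, 3, -3], [-1, 1, 2]]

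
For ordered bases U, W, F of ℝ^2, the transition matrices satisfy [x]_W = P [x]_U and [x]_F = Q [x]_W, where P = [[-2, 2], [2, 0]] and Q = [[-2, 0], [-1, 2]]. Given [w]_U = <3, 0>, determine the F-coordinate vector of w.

<12, 18>

First [w]_W = P [w]_U = <-6, 6>.
Then [w]_F = Q [w]_W = <12, 18>.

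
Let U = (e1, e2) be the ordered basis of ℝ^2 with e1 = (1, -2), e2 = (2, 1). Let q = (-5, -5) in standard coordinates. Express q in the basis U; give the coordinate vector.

[q]_U is the unique c with M c = q, where M has columns e1, e2.
System: c_1 + 2c_2 = -5, -2c_1 + c_2 = -5; solving gives c_1 = 1, c_2 = -3.
Check: e1 - 3e2 = (-5, -5).

(1, -3)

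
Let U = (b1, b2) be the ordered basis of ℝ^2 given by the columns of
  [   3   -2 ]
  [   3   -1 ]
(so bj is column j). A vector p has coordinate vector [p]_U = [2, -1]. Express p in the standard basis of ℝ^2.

[8, 7]

The coordinates say p = 2b1 - b2; adding the scaled basis vectors gives [8, 7].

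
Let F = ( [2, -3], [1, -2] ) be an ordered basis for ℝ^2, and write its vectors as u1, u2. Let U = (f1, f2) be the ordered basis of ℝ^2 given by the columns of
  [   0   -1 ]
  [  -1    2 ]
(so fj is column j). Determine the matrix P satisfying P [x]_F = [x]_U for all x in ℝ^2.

[[-1, 0], [-2, -1]]

Take x = uj: its F-coordinates are the j-th standard unit vector, so P e_j — column j of P — equals [uj]_U.
u1 = -f1 - 2f2, giving column 1 = [-1, -2]; repeating for each j gives P = [[-1, 0], [-2, -1]].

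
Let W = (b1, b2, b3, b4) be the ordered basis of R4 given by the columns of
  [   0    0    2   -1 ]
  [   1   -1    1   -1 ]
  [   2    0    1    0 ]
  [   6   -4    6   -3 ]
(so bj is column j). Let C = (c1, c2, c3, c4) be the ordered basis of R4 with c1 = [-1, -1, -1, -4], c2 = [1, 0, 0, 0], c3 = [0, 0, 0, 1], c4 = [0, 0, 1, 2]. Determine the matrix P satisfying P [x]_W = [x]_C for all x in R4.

[[-1, 1, -1, 1], [-1, 1, 1, 0], [0, -2, 2, -1], [1, 1, 0, 1]]

Take x = bj: its W-coordinates are the j-th standard unit vector, so P e_j — column j of P — equals [bj]_C.
b1 = -c1 - c2 + 0·c3 + c4, giving column 1 = [-1, -1, 0, 1]; repeating for each j gives P = [[-1, 1, -1, 1], [-1, 1, 1, 0], [0, -2, 2, -1], [1, 1, 0, 1]].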